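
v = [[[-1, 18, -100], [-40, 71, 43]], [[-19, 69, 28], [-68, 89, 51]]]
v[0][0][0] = -1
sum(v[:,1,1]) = 160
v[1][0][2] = 28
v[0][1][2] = 43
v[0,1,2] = 43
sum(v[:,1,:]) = 146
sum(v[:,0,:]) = -5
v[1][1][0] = -68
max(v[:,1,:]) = 89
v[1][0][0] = -19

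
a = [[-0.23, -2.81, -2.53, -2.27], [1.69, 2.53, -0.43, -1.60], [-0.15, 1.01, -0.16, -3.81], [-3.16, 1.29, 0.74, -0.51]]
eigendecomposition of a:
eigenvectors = [[-0.67+0.00j, (-0.57+0j), -0.57-0.00j, -0.20+0.00j],  [(0.01+0j), 0.09+0.47j, 0.09-0.47j, (0.47+0j)],  [-0.54+0.00j, 0.06+0.46j, (0.06-0.46j), (-0.77+0j)],  [(-0.51+0j), 0.44-0.22j, 0.44+0.22j, (0.4+0j)]]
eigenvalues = [(-3.93+0j), (2.2+3.52j), (2.2-3.52j), (1.16+0j)]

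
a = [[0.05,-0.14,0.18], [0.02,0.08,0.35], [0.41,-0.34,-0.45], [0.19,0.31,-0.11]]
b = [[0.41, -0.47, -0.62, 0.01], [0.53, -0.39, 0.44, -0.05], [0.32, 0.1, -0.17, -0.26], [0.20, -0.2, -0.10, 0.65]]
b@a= [[-0.24,  0.12,  0.19], [0.19,  -0.27,  -0.23], [-0.1,  -0.06,  0.2], [0.09,  0.19,  -0.06]]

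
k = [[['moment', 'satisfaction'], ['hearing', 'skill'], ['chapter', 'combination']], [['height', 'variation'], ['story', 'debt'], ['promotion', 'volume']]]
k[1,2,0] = 'promotion'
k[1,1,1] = 'debt'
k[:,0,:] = [['moment', 'satisfaction'], ['height', 'variation']]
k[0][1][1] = 'skill'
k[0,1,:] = ['hearing', 'skill']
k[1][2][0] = 'promotion'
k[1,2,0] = 'promotion'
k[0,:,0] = ['moment', 'hearing', 'chapter']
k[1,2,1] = 'volume'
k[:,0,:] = [['moment', 'satisfaction'], ['height', 'variation']]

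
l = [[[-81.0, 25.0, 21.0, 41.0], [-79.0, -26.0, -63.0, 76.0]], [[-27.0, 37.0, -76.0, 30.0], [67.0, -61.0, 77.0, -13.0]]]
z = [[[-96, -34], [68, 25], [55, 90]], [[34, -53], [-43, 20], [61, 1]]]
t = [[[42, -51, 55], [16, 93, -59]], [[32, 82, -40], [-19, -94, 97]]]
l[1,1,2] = 77.0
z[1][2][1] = 1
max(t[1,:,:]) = 97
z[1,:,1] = [-53, 20, 1]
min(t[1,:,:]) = -94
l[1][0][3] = 30.0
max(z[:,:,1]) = 90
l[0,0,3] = 41.0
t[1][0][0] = 32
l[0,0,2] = 21.0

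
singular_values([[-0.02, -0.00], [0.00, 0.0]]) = [0.02, 0.0]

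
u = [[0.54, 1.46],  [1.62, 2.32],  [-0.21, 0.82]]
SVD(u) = [[-0.47, 0.36], [-0.86, -0.38], [-0.19, 0.85]] @ diag([3.266328651753099, 0.6910840316030923]) @ [[-0.49, -0.87], [-0.87, 0.49]]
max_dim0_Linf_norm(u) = 2.32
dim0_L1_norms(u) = [2.37, 4.6]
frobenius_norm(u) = 3.34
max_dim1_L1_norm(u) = 3.94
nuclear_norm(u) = 3.96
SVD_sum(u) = [[0.76,1.34],[1.39,2.45],[0.30,0.53]] + [[-0.22, 0.12], [0.23, -0.13], [-0.51, 0.29]]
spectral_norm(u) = 3.27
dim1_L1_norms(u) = [2.0, 3.94, 1.03]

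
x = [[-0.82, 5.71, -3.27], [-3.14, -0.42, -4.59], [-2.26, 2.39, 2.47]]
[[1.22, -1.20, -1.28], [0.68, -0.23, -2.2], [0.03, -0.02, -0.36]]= x @ [[-0.03, -0.05, 0.37], [0.13, -0.16, -0.04], [-0.14, 0.1, 0.23]]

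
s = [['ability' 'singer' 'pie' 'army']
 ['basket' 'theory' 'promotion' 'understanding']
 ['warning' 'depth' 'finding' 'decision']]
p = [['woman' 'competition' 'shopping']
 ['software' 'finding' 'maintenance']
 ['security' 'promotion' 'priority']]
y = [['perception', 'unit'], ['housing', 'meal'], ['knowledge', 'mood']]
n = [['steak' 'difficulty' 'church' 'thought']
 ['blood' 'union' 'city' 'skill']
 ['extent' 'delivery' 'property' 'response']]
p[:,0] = ['woman', 'software', 'security']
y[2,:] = ['knowledge', 'mood']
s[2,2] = 'finding'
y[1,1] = 'meal'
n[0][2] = 'church'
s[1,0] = 'basket'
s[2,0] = 'warning'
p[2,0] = 'security'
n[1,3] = 'skill'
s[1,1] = 'theory'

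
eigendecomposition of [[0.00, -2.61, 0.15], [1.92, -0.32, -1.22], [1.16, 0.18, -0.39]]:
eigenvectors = [[-0.68+0.00j,  -0.68-0.00j,  (0.53+0j)], [(-0.13+0.62j),  -0.13-0.62j,  (-0.02+0j)], [(0.07+0.35j),  (0.07-0.35j),  (0.85+0j)]]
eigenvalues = [(-0.52+2.29j), (-0.52-2.29j), (0.33+0j)]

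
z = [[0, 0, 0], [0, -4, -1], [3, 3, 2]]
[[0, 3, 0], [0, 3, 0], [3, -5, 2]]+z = [[0, 3, 0], [0, -1, -1], [6, -2, 4]]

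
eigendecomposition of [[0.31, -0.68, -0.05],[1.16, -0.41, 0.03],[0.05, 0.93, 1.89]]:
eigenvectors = [[(0.24+0.51j), 0.24-0.51j, (-0.03+0j)], [(0.75+0j), 0.75-0.00j, -0.00+0.00j], [-0.31-0.14j, (-0.31+0.14j), 1.00+0.00j]]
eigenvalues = [(-0.05+0.79j), (-0.05-0.79j), (1.89+0j)]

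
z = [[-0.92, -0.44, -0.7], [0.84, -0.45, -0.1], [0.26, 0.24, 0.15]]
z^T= [[-0.92, 0.84, 0.26],[-0.44, -0.45, 0.24],[-0.70, -0.1, 0.15]]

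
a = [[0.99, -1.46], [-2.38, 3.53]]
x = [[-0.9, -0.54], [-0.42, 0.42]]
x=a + [[-1.89, 0.92], [1.96, -3.11]]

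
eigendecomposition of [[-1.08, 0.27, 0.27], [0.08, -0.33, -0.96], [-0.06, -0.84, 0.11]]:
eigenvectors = [[0.02, -0.98, 0.95], [-0.64, 0.18, 0.21], [0.77, 0.08, 0.21]]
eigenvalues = [0.81, -1.15, -0.96]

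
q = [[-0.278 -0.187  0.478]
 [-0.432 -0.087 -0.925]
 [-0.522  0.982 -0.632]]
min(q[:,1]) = -0.187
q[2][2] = -0.632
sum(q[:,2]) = -1.0790000000000002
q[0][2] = 0.478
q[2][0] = -0.522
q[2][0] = -0.522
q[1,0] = -0.432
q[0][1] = -0.187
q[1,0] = -0.432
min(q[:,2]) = -0.925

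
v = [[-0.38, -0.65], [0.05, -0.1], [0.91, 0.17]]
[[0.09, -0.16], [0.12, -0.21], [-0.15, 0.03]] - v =[[0.47, 0.49], [0.07, -0.11], [-1.06, -0.14]]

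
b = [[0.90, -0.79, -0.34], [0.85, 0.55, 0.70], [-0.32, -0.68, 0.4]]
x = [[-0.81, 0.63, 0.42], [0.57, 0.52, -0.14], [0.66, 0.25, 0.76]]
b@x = [[-1.40, 0.07, 0.23], [0.09, 1.0, 0.81], [0.14, -0.46, 0.26]]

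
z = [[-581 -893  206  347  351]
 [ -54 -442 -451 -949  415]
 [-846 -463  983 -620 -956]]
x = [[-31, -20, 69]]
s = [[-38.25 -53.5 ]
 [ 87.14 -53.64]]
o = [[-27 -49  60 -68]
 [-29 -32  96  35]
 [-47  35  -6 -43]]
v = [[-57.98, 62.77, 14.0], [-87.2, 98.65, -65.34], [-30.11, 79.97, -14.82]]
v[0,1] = 62.77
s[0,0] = -38.25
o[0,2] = 60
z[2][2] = 983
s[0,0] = -38.25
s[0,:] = [-38.25, -53.5]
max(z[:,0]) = -54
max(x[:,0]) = -31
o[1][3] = 35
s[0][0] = -38.25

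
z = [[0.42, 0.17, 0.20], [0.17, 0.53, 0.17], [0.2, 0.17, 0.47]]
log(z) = [[-1.03, 0.32, 0.44], [0.32, -0.73, 0.30], [0.44, 0.30, -0.9]]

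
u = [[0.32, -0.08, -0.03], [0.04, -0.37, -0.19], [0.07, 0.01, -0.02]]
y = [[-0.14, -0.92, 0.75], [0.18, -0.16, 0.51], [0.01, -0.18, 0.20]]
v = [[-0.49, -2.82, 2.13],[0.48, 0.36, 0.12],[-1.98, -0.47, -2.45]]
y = u @ v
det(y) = -0.00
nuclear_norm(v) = 6.87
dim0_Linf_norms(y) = [0.18, 0.92, 0.75]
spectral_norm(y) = 1.30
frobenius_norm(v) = 4.82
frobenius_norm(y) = 1.35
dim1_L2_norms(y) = [1.2, 0.56, 0.27]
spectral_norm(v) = 3.83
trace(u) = -0.07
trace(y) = -0.10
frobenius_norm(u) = 0.54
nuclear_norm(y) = 1.66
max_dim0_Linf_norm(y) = 0.92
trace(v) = -2.58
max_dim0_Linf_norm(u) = 0.37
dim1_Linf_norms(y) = [0.92, 0.51, 0.2]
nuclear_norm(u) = 0.77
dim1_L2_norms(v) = [3.57, 0.61, 3.18]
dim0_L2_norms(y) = [0.23, 0.95, 0.93]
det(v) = -1.20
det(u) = 0.00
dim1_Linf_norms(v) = [2.82, 0.48, 2.45]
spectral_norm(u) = 0.45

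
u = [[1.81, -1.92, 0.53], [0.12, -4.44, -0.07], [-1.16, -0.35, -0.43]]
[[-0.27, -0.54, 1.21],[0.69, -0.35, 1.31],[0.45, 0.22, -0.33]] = u @ [[-0.26, -0.27, 0.30], [-0.16, 0.07, -0.29], [-0.21, 0.16, 0.20]]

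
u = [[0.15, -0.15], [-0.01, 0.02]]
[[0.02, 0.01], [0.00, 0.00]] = u @[[0.34, 0.22],[0.22, 0.14]]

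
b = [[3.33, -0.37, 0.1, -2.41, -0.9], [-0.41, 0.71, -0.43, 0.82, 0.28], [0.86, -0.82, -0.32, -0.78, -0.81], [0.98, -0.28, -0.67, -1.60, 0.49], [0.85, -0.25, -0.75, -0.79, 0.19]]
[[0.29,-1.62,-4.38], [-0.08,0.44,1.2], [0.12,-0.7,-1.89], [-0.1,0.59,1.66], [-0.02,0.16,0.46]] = b @ [[0.13, -0.72, -1.97], [-0.07, 0.41, 1.11], [0.08, -0.47, -1.3], [0.1, -0.56, -1.55], [-0.07, 0.41, 1.13]]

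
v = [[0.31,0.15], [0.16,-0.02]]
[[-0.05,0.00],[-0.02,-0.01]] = v@[[-0.13, -0.06], [-0.06, 0.13]]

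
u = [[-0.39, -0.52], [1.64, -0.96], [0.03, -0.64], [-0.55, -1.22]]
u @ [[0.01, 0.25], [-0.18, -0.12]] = [[0.09, -0.04], [0.19, 0.53], [0.12, 0.08], [0.21, 0.01]]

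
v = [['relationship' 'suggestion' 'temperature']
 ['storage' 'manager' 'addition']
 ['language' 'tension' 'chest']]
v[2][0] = 'language'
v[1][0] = 'storage'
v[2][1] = 'tension'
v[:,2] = ['temperature', 'addition', 'chest']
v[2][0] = 'language'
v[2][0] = 'language'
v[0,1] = 'suggestion'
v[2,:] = ['language', 'tension', 'chest']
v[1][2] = 'addition'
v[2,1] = 'tension'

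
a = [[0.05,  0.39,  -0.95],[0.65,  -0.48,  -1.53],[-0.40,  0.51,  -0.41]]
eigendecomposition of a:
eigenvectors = [[0.79+0.00j, (-0.24+0.46j), -0.24-0.46j],[(0.62+0j), (-0.69+0j), (-0.69-0j)],[-0.00+0.00j, (-0.16+0.47j), -0.16-0.47j]]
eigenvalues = [(0.36+0j), (-0.6+0.61j), (-0.6-0.61j)]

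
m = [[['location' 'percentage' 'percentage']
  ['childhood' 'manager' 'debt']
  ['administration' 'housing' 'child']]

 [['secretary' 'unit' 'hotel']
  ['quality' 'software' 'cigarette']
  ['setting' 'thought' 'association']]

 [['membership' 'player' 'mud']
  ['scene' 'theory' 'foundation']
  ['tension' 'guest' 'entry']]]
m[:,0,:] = [['location', 'percentage', 'percentage'], ['secretary', 'unit', 'hotel'], ['membership', 'player', 'mud']]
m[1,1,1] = 'software'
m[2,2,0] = 'tension'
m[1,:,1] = ['unit', 'software', 'thought']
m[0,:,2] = ['percentage', 'debt', 'child']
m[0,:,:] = [['location', 'percentage', 'percentage'], ['childhood', 'manager', 'debt'], ['administration', 'housing', 'child']]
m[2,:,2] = ['mud', 'foundation', 'entry']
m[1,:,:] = [['secretary', 'unit', 'hotel'], ['quality', 'software', 'cigarette'], ['setting', 'thought', 'association']]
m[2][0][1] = 'player'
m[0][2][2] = 'child'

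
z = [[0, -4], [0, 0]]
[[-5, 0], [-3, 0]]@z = [[0, 20], [0, 12]]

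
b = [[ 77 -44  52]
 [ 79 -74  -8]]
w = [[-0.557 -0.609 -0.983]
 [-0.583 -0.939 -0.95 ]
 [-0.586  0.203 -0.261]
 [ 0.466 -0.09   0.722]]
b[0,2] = 52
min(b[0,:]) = -44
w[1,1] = -0.939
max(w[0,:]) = -0.557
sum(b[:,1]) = -118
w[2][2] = -0.261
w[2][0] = -0.586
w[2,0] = -0.586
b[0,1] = -44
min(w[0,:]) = -0.983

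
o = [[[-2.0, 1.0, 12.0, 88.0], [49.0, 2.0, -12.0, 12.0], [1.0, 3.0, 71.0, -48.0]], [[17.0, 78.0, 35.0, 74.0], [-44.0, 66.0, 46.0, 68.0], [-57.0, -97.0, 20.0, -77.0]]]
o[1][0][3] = 74.0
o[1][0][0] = 17.0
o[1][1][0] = -44.0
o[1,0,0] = 17.0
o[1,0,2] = 35.0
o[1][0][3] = 74.0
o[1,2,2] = 20.0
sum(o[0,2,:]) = 27.0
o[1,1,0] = -44.0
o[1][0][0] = 17.0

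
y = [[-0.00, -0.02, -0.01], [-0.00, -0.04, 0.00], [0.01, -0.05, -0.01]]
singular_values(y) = [0.07, 0.01, 0.01]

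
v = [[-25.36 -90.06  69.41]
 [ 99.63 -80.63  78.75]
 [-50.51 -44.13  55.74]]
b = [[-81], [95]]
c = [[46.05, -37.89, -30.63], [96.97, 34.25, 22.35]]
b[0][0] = -81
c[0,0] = 46.05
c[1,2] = 22.35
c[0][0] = 46.05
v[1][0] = 99.63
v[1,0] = 99.63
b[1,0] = 95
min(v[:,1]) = -90.06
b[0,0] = -81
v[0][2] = 69.41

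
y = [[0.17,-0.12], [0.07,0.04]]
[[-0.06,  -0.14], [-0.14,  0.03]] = y @ [[-1.29, -0.16], [-1.3, 0.94]]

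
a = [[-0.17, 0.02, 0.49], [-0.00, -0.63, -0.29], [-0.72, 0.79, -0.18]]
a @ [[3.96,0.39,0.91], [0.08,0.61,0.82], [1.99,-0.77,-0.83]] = [[0.30, -0.43, -0.54],  [-0.63, -0.16, -0.28],  [-3.15, 0.34, 0.14]]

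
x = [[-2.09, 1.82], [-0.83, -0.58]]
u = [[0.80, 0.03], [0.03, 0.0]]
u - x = [[2.89, -1.79],[0.86, 0.58]]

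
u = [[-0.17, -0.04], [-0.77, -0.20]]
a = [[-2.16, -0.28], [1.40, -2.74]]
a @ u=[[0.58,  0.14], [1.87,  0.49]]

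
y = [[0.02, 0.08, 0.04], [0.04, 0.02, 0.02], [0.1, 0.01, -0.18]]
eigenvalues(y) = [-0.2, 0.09, -0.03]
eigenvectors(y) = [[-0.16, 0.79, 0.65],[-0.06, 0.54, -0.64],[0.99, 0.31, 0.4]]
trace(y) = -0.14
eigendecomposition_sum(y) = [[-0.01, 0.0, 0.03], [-0.01, 0.00, 0.01], [0.09, -0.02, -0.18]] + [[0.05,0.06,0.01], [0.03,0.04,0.01], [0.02,0.02,0.00]] + [[-0.01, 0.02, -0.0], [0.01, -0.02, 0.0], [-0.01, 0.01, -0.00]]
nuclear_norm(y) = 0.33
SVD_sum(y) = [[-0.01, 0.0, 0.02], [0.0, -0.0, -0.0], [0.1, -0.0, -0.18]] + [[0.04,0.07,0.02], [0.02,0.03,0.01], [0.01,0.01,0.0]] + [[-0.01, 0.01, -0.0],  [0.02, -0.01, 0.01],  [-0.0, 0.00, -0.00]]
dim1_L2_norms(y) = [0.09, 0.05, 0.21]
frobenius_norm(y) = 0.23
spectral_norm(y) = 0.21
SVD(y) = [[0.13, -0.90, -0.42], [-0.0, -0.42, 0.91], [-0.99, -0.11, -0.06]] @ diag([0.20750784811639159, 0.09674221232774788, 0.02968901015590644]) @ [[-0.47, 0.00, 0.88],[-0.48, -0.84, -0.25],[0.75, -0.54, 0.39]]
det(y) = 0.00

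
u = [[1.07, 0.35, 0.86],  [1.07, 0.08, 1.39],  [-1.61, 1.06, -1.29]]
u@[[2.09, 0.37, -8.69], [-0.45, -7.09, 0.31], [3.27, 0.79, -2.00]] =[[4.89, -1.41, -10.91], [6.75, 0.93, -12.05], [-8.06, -9.13, 16.90]]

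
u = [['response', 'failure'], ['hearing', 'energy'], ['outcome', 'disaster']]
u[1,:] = ['hearing', 'energy']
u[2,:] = ['outcome', 'disaster']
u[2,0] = 'outcome'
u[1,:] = ['hearing', 'energy']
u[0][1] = 'failure'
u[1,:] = ['hearing', 'energy']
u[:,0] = ['response', 'hearing', 'outcome']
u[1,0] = 'hearing'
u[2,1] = 'disaster'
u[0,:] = ['response', 'failure']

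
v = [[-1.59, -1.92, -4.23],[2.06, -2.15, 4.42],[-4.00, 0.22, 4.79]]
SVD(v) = [[0.52, 0.34, -0.78], [-0.54, -0.57, -0.61], [-0.66, 0.74, -0.11]] @ diag([7.788850260951956, 4.778811531926549, 2.828280741863233]) @ [[0.09, 0.00, -1.00], [-0.98, 0.16, -0.09], [0.15, 0.99, 0.02]]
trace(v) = 1.05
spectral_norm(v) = 7.79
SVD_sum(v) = [[0.36, 0.01, -4.05], [-0.37, -0.01, 4.21], [-0.45, -0.01, 5.1]] + [[-1.6, 0.25, -0.14], [2.70, -0.43, 0.24], [-3.50, 0.55, -0.31]] + [[-0.34, -2.18, -0.04], [-0.27, -1.71, -0.03], [-0.05, -0.32, -0.01]]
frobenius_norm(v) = 9.57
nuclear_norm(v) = 15.40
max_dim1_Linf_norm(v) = 4.79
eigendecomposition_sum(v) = [[(1.35+0j),-0.35+0.00j,(-3.12-0j)],[-0.84+0.00j,(0.22+0j),1.95+0.00j],[-2.40+0.00j,(0.63+0j),5.55+0.00j]] + [[(-1.47+0.65j),-0.78-0.85j,(-0.55+0.66j)], [(1.45+2.24j),-1.19+1.51j,1.23+0.73j], [(-0.8+0.03j),-0.20-0.54j,-0.38+0.20j]] + [[(-1.47-0.65j), -0.78+0.85j, (-0.55-0.66j)],[(1.45-2.24j), (-1.19-1.51j), 1.23-0.73j],[(-0.8-0.03j), (-0.2+0.54j), -0.38-0.20j]]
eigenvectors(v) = [[(-0.47+0j), 0.08-0.49j, 0.08+0.49j],[0.29+0.00j, (-0.83+0j), -0.83-0.00j],[(0.83+0j), (0.13-0.21j), 0.13+0.21j]]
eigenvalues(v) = [(7.12+0j), (-3.04+2.36j), (-3.04-2.36j)]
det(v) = 105.27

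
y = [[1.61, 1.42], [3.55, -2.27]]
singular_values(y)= [4.27, 2.04]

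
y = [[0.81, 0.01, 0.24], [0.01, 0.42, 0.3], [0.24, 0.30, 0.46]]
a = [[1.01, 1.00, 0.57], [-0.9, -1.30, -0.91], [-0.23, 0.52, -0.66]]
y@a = [[0.75, 0.92, 0.29], [-0.44, -0.38, -0.57], [-0.13, 0.09, -0.44]]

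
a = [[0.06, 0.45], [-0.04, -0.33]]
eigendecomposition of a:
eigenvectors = [[0.99, -0.80], [-0.12, 0.60]]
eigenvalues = [0.01, -0.28]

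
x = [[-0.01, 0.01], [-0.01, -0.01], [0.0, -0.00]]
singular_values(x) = [0.01, 0.01]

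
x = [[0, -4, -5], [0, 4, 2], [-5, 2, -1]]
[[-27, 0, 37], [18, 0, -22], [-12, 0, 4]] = x @ [[3, 0, -1], [3, 0, -3], [3, 0, -5]]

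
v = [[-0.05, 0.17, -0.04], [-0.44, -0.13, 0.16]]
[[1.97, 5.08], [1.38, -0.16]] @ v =[[-2.33, -0.33, 0.73],  [0.0, 0.26, -0.08]]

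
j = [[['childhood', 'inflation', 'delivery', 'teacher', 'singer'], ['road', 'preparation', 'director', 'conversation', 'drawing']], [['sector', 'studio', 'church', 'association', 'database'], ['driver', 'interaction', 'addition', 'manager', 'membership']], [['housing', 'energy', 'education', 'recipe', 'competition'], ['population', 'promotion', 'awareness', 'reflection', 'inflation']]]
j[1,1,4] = 'membership'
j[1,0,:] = ['sector', 'studio', 'church', 'association', 'database']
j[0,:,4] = ['singer', 'drawing']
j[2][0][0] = 'housing'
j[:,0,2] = ['delivery', 'church', 'education']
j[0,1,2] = 'director'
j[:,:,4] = [['singer', 'drawing'], ['database', 'membership'], ['competition', 'inflation']]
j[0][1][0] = 'road'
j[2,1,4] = 'inflation'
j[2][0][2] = 'education'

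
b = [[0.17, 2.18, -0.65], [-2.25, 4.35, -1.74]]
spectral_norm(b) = 5.57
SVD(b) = [[-0.37, -0.93], [-0.93, 0.37]] @ diag([5.573249543388595, 1.074843954776138]) @ [[0.36, -0.87, 0.33], [-0.92, -0.4, -0.03]]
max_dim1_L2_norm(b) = 5.2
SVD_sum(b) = [[-0.75, 1.78, -0.68], [-1.89, 4.51, -1.73]] + [[0.92, 0.4, 0.03], [-0.36, -0.16, -0.01]]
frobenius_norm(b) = 5.68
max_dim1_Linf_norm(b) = 4.35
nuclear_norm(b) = 6.65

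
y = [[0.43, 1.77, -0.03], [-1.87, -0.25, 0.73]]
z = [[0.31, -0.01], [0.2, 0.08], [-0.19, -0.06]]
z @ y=[[0.15, 0.55, -0.02], [-0.06, 0.33, 0.05], [0.03, -0.32, -0.04]]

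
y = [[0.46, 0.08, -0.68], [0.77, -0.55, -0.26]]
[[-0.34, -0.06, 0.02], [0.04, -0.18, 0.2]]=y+[[-0.8, -0.14, 0.7],  [-0.73, 0.37, 0.46]]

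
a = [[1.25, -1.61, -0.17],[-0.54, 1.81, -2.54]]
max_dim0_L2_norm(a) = 2.55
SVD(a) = [[-0.40, 0.92], [0.92, 0.40]] @ diag([3.3764699292706144, 1.6739924780987792]) @ [[-0.29, 0.68, -0.67], [0.55, -0.45, -0.7]]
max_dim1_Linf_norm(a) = 2.54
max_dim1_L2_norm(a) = 3.17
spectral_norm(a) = 3.38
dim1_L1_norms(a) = [3.03, 4.89]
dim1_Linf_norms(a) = [1.61, 2.54]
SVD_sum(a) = [[0.4, -0.92, 0.91], [-0.91, 2.11, -2.07]] + [[0.85, -0.69, -1.08], [0.37, -0.3, -0.47]]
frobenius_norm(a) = 3.77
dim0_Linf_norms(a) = [1.25, 1.81, 2.54]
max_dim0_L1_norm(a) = 3.42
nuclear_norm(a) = 5.05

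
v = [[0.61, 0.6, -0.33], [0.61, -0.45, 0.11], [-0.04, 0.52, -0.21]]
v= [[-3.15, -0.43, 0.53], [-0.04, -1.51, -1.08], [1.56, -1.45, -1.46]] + [[3.76,1.03,-0.86], [0.65,1.06,1.19], [-1.6,1.97,1.25]]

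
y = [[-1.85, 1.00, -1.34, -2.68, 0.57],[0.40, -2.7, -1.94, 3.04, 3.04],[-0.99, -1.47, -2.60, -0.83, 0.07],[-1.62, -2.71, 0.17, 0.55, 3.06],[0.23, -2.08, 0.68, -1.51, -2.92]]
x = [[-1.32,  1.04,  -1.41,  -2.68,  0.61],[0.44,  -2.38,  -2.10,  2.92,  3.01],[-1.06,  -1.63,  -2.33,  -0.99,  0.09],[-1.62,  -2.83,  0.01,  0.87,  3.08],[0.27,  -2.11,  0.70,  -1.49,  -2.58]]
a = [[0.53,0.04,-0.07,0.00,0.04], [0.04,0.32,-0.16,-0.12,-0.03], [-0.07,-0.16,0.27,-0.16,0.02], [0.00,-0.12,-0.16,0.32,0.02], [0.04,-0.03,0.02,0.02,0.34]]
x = a + y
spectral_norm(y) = 6.91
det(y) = 77.70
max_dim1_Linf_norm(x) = 3.08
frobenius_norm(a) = 0.91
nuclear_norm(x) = 17.80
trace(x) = -7.74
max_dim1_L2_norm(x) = 5.28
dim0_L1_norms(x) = [4.71, 9.99, 6.55, 8.95, 9.37]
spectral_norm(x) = 6.85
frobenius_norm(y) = 9.45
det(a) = 0.00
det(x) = 139.38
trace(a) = 1.78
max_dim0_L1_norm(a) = 0.68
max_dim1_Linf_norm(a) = 0.53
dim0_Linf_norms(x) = [1.62, 2.83, 2.33, 2.92, 3.08]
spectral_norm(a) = 0.58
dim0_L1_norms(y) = [5.09, 9.96, 6.73, 8.61, 9.66]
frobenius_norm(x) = 9.23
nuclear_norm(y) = 18.10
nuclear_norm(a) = 1.78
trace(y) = -9.52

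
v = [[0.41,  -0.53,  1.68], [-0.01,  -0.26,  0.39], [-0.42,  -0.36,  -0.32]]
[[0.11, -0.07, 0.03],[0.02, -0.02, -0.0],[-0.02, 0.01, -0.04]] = v @ [[0.07, 0.02, 0.06], [-0.05, -0.01, 0.02], [0.03, -0.05, 0.01]]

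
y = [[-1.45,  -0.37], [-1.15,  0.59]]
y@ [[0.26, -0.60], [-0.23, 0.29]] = [[-0.29, 0.76], [-0.43, 0.86]]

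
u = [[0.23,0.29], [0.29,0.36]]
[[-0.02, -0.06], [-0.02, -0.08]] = u @ [[0.35, -0.2], [-0.34, -0.06]]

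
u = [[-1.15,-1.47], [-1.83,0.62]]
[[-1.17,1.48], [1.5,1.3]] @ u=[[-1.36, 2.64],[-4.10, -1.4]]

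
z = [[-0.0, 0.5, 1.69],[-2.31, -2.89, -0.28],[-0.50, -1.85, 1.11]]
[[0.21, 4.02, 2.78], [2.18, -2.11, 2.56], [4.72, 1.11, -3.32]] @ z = [[-10.68, -16.66, 2.32], [3.59, 2.45, 7.12], [-0.9, 5.29, 3.98]]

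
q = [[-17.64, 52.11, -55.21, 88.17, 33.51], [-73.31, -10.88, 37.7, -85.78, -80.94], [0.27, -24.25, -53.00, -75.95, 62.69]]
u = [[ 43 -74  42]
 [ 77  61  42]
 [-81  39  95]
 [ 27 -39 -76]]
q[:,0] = [-17.64, -73.31, 0.27]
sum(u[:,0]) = 66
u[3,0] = 27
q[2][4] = 62.69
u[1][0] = 77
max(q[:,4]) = 62.69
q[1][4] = -80.94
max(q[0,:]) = 88.17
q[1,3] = -85.78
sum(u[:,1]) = -13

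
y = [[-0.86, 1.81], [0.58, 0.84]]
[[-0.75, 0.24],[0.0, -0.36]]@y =[[0.78, -1.16], [-0.21, -0.30]]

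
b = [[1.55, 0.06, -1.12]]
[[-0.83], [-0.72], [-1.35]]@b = [[-1.29, -0.05, 0.93],[-1.12, -0.04, 0.81],[-2.09, -0.08, 1.51]]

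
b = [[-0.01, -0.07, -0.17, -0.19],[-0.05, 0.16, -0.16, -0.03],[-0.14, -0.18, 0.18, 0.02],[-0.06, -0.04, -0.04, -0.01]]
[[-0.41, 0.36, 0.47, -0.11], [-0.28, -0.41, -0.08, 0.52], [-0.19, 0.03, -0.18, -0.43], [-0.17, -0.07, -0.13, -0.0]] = b @ [[2.41, 2.32, 1.62, -0.83], [-0.2, -1.76, 0.58, 2.13], [0.45, 0.42, 1.30, -0.99], [1.69, -1.77, -3.91, 0.73]]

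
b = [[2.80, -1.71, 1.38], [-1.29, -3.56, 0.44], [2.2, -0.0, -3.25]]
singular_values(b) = [4.4, 3.89, 2.85]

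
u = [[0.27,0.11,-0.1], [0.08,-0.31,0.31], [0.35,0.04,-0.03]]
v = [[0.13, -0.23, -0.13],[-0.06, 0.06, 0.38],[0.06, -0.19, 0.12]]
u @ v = [[0.02, -0.04, -0.01], [0.05, -0.1, -0.09], [0.04, -0.07, -0.03]]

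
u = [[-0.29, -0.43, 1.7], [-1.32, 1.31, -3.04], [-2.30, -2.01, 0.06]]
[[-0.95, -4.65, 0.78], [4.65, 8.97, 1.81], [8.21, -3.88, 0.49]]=u @ [[-2.11, 0.14, -1.35], [-1.71, 1.70, 1.32], [-1.35, -2.28, 0.56]]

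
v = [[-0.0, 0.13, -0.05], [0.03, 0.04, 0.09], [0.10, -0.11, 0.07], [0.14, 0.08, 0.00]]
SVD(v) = [[0.65, -0.22, -0.01], [-0.07, -0.35, 0.93], [-0.74, -0.33, -0.16], [0.15, -0.85, -0.32]] @ diag([0.20496354981032835, 0.18371151785977471, 0.08508831561857812]) @ [[-0.27,  0.86,  -0.44], [-0.89,  -0.4,  -0.24], [-0.38,  0.33,  0.87]]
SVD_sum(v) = [[-0.04, 0.11, -0.06], [0.0, -0.01, 0.01], [0.04, -0.13, 0.07], [-0.01, 0.03, -0.01]] + [[0.04,0.02,0.01], [0.06,0.03,0.02], [0.05,0.02,0.01], [0.14,0.06,0.04]] + [[0.0, -0.0, -0.0], [-0.03, 0.03, 0.07], [0.01, -0.00, -0.01], [0.01, -0.01, -0.02]]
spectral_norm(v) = 0.20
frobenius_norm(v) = 0.29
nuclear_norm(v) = 0.47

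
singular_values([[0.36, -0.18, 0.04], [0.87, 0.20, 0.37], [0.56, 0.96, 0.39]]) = [1.43, 0.67, 0.05]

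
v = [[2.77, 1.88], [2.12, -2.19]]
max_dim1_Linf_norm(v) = 2.77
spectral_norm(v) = 3.50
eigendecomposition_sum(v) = [[3.09, 1.03], [1.16, 0.38]] + [[-0.32, 0.85], [0.96, -2.57]]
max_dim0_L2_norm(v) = 3.49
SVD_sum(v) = [[2.98, 0.43], [1.77, 0.25]] + [[-0.21, 1.45], [0.35, -2.44]]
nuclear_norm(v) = 6.37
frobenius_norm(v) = 4.53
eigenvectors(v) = [[0.94, -0.32], [0.35, 0.95]]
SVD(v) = [[-0.86, -0.51],[-0.51, 0.86]] @ diag([3.4998163368078843, 2.8721221437488755]) @ [[-0.99, -0.14], [0.14, -0.99]]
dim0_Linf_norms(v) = [2.77, 2.19]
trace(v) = 0.58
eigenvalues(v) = [3.47, -2.89]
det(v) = -10.05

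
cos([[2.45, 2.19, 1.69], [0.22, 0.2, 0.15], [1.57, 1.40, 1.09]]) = [[-0.2, -1.07, -0.83], [-0.11, 0.90, -0.07], [-0.77, -0.69, 0.47]]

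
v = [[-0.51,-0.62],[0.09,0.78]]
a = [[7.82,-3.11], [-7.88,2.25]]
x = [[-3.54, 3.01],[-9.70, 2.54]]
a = v @ x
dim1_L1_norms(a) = [10.93, 10.13]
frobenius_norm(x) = 11.05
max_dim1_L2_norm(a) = 8.42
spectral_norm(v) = 1.08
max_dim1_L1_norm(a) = 10.93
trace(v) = 0.27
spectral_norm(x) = 10.89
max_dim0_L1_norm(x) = 13.24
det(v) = -0.34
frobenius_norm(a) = 11.75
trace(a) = 10.07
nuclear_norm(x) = 12.75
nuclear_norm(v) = 1.39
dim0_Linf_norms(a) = [7.88, 3.11]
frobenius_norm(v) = 1.12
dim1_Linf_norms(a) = [7.82, 7.88]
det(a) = -6.91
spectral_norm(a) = 11.73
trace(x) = -1.00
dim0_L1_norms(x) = [13.24, 5.55]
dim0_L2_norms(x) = [10.33, 3.94]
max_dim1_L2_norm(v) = 0.8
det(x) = 20.21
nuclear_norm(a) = 12.32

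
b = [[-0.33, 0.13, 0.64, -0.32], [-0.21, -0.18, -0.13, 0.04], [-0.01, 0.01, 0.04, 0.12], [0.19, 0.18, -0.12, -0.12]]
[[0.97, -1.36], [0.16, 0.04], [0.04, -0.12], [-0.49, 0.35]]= b @ [[-0.62,1.24],  [-1.21,-0.65],  [1.40,-1.53],  [-0.08,-0.36]]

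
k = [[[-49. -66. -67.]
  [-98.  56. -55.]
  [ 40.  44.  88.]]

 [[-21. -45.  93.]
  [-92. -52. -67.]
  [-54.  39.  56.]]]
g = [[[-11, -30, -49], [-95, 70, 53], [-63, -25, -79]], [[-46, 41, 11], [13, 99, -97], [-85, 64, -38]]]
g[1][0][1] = 41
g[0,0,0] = -11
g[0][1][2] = 53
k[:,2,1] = [44.0, 39.0]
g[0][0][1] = -30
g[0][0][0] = -11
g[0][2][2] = -79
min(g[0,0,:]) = -49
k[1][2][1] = 39.0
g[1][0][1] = 41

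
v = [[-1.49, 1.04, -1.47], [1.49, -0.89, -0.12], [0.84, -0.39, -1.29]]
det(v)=0.008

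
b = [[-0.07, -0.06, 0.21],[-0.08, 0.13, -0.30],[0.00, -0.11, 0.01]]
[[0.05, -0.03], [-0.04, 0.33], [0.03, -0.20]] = b @ [[-0.28, -1.20], [-0.31, 1.83], [0.06, 0.00]]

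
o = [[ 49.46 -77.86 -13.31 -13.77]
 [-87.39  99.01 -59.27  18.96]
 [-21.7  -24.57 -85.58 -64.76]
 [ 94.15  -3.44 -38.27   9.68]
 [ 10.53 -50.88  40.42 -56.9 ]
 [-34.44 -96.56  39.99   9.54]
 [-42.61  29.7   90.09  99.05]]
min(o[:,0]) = -87.39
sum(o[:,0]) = -31.999999999999986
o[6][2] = 90.09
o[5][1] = -96.56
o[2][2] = -85.58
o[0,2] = -13.31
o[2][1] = -24.57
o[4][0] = 10.53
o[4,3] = -56.9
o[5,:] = [-34.44, -96.56, 39.99, 9.54]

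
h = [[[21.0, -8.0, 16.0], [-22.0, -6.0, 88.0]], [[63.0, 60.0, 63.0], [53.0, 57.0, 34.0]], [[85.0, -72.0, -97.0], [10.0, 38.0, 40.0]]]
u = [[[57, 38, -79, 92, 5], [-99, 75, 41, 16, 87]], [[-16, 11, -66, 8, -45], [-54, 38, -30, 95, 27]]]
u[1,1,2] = -30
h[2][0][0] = 85.0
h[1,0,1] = 60.0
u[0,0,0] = 57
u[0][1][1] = 75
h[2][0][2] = -97.0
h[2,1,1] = 38.0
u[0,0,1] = 38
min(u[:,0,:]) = -79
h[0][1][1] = -6.0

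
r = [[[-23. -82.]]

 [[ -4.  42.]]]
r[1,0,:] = [-4.0, 42.0]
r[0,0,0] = -23.0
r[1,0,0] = -4.0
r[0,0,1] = -82.0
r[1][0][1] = 42.0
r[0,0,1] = -82.0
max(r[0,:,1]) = -82.0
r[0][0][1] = -82.0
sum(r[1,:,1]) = 42.0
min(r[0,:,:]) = -82.0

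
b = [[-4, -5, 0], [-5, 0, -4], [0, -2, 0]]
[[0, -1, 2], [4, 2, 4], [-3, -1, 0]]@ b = [[5, -4, 4], [-26, -28, -8], [17, 15, 4]]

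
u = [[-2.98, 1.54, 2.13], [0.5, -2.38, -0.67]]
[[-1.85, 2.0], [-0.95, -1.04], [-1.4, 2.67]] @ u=[[6.51,-7.61,-5.28], [2.31,1.01,-1.33], [5.51,-8.51,-4.77]]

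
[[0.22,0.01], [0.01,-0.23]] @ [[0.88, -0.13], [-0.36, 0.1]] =[[0.19, -0.03], [0.09, -0.02]]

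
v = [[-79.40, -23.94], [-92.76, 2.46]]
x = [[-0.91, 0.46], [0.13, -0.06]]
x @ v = [[29.58, 22.92],[-4.76, -3.26]]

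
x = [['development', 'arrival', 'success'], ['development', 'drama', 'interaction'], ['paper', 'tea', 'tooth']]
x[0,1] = 'arrival'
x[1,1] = 'drama'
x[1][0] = 'development'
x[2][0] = 'paper'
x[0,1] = 'arrival'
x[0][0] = 'development'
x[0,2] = 'success'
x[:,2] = ['success', 'interaction', 'tooth']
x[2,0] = 'paper'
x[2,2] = 'tooth'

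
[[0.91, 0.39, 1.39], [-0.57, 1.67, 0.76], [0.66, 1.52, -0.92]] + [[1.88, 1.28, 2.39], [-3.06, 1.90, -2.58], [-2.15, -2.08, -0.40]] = [[2.79, 1.67, 3.78], [-3.63, 3.57, -1.82], [-1.49, -0.56, -1.32]]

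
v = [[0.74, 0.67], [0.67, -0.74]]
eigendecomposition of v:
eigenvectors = [[0.93, -0.36], [0.36, 0.93]]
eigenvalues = [1.0, -1.0]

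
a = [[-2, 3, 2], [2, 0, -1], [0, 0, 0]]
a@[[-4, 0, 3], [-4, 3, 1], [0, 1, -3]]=[[-4, 11, -9], [-8, -1, 9], [0, 0, 0]]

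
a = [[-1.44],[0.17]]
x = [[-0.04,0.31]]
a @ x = [[0.06,  -0.45], [-0.01,  0.05]]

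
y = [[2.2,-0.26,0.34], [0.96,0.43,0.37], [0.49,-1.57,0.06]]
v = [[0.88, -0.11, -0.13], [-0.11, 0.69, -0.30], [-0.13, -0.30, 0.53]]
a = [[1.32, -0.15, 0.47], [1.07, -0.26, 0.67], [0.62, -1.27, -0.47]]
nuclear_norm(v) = 2.10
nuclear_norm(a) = 3.55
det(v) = 0.22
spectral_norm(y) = 2.54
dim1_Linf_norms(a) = [1.32, 1.07, 1.27]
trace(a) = 0.59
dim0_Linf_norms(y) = [2.2, 1.57, 0.37]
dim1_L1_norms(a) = [1.94, 2.0, 2.36]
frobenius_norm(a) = 2.42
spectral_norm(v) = 0.93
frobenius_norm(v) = 1.33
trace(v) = 2.10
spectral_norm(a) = 2.04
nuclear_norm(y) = 4.30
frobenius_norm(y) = 3.00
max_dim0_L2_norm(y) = 2.45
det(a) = 0.58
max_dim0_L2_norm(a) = 1.81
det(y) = 0.72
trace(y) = 2.69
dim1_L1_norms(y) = [2.8, 1.76, 2.12]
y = v + a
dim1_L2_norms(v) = [0.9, 0.76, 0.62]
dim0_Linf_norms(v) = [0.88, 0.69, 0.53]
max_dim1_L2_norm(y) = 2.24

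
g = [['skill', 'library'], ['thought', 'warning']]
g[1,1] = 'warning'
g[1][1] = 'warning'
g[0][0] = 'skill'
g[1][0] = 'thought'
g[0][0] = 'skill'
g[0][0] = 'skill'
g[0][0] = 'skill'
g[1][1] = 'warning'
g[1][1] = 'warning'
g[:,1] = ['library', 'warning']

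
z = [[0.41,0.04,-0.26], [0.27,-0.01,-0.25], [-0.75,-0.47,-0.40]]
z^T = [[0.41, 0.27, -0.75], [0.04, -0.01, -0.47], [-0.26, -0.25, -0.40]]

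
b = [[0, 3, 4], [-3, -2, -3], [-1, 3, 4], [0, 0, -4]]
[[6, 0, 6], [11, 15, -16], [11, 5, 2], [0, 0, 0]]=b @ [[-5, -5, 4], [2, 0, 2], [0, 0, 0]]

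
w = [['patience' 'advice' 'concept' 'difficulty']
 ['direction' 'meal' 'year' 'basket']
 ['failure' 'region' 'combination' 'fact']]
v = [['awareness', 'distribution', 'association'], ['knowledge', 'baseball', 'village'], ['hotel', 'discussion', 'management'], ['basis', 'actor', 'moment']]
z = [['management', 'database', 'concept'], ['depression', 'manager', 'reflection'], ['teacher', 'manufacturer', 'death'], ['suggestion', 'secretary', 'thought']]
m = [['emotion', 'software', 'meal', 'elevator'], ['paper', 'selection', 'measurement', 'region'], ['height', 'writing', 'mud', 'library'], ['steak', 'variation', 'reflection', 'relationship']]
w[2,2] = 'combination'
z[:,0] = ['management', 'depression', 'teacher', 'suggestion']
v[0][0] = 'awareness'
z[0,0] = 'management'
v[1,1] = 'baseball'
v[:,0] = ['awareness', 'knowledge', 'hotel', 'basis']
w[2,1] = 'region'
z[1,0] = 'depression'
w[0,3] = 'difficulty'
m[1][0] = 'paper'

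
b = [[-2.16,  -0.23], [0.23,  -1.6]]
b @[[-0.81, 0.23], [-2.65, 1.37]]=[[2.36, -0.81], [4.05, -2.14]]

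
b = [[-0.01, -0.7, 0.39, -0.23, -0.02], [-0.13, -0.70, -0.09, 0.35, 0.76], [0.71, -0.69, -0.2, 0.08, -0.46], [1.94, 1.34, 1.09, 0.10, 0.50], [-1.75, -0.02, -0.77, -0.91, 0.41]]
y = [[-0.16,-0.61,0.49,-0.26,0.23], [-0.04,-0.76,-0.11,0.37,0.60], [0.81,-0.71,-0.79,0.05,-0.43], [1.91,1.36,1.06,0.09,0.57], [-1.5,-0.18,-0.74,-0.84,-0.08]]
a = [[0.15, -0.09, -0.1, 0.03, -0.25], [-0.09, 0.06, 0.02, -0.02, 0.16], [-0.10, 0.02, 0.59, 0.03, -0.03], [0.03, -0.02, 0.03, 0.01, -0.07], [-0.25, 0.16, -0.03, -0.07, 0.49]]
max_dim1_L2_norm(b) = 2.65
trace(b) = -0.40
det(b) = 1.83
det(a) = 0.00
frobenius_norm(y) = 3.78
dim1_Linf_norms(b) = [0.7, 0.76, 0.71, 1.94, 1.75]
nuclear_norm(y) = 7.07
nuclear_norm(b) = 7.07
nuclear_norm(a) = 1.30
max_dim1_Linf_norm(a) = 0.59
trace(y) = -1.70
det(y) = 2.06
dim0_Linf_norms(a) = [0.25, 0.16, 0.59, 0.07, 0.49]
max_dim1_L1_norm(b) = 4.97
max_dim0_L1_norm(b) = 4.54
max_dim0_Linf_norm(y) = 1.91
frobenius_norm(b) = 3.85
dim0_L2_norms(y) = [2.57, 1.83, 1.6, 0.96, 0.96]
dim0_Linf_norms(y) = [1.91, 1.36, 1.06, 0.84, 0.6]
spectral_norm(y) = 3.11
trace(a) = 1.30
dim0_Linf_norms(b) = [1.94, 1.34, 1.09, 0.91, 0.76]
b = y + a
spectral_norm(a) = 0.69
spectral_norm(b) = 3.21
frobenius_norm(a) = 0.92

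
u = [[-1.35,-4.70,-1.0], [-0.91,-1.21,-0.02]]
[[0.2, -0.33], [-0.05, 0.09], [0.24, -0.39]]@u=[[0.03, -0.54, -0.19],[-0.01, 0.13, 0.05],[0.03, -0.66, -0.23]]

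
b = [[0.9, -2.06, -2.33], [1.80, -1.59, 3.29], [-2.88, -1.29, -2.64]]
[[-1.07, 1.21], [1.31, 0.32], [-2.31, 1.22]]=b@[[0.36, -0.1], [0.29, -0.52], [0.34, -0.10]]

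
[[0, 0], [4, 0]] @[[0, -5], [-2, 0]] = [[0, 0], [0, -20]]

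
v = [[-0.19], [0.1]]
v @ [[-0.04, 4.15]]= [[0.01,-0.79], [-0.00,0.42]]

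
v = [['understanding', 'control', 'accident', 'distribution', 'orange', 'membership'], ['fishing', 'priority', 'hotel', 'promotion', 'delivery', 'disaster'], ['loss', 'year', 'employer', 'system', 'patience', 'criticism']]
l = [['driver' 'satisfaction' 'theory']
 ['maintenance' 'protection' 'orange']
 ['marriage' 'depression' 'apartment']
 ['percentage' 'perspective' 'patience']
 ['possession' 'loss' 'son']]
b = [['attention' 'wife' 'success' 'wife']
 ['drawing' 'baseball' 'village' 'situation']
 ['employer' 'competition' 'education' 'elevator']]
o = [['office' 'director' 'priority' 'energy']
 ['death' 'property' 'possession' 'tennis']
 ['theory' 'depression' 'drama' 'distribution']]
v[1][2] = 'hotel'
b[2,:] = ['employer', 'competition', 'education', 'elevator']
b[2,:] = ['employer', 'competition', 'education', 'elevator']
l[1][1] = 'protection'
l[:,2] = ['theory', 'orange', 'apartment', 'patience', 'son']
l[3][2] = 'patience'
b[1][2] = 'village'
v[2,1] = 'year'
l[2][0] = 'marriage'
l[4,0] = 'possession'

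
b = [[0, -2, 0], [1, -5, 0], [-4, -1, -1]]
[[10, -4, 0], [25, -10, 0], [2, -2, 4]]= b@[[0, 0, 0], [-5, 2, 0], [3, 0, -4]]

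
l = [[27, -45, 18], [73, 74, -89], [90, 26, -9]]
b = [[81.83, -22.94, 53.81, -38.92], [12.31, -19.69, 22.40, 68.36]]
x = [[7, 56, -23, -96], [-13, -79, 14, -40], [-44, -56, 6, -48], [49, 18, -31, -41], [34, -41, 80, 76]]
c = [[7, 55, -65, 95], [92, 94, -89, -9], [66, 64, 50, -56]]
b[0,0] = 81.83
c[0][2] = -65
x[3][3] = -41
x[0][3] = -96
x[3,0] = 49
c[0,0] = 7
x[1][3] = -40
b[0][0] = 81.83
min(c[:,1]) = 55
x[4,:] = [34, -41, 80, 76]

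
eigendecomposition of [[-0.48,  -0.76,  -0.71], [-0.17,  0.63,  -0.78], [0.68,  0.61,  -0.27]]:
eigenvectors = [[(0.69+0j), (0.69-0j), (-0.59+0j)], [0.17-0.29j, 0.17+0.29j, (0.8+0j)], [(-0.27-0.58j), -0.27+0.58j, (0.09+0j)]]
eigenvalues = [(-0.39+0.92j), (-0.39-0.92j), (0.66+0j)]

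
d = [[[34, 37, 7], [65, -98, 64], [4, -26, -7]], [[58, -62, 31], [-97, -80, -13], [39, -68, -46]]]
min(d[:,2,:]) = -68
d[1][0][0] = 58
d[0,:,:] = [[34, 37, 7], [65, -98, 64], [4, -26, -7]]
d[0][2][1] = -26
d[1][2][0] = 39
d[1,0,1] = -62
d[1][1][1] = -80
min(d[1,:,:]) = -97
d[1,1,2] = -13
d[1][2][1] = -68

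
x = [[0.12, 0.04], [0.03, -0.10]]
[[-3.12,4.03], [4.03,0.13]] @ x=[[-0.25, -0.53], [0.49, 0.15]]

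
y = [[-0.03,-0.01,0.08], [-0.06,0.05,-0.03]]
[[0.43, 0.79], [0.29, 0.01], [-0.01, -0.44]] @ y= [[-0.06,0.04,0.01], [-0.01,-0.00,0.02], [0.03,-0.02,0.01]]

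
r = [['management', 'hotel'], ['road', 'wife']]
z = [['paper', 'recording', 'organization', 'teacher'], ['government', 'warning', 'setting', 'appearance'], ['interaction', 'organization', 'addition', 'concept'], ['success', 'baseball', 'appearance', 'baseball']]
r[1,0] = 'road'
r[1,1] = 'wife'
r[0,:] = ['management', 'hotel']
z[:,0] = ['paper', 'government', 'interaction', 'success']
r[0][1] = 'hotel'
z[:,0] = ['paper', 'government', 'interaction', 'success']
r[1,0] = 'road'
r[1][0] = 'road'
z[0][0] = 'paper'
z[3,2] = 'appearance'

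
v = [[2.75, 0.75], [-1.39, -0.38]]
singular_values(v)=[3.19, 0.0]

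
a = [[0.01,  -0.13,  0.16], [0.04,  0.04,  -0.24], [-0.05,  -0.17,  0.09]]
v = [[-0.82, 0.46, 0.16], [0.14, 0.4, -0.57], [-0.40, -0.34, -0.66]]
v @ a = [[0.0, 0.10, -0.23], [0.05, 0.09, -0.12], [0.02, 0.15, -0.04]]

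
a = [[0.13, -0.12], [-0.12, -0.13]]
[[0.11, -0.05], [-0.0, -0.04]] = a @ [[0.46,-0.04], [-0.39,0.35]]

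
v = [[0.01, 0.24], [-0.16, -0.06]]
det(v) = 0.038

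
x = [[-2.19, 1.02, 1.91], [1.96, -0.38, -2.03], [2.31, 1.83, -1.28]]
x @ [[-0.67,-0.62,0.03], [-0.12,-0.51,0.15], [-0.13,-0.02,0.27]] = [[1.10, 0.8, 0.60], [-1.00, -0.98, -0.55], [-1.60, -2.34, -0.0]]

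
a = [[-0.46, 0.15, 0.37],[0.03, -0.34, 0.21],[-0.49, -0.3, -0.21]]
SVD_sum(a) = [[-0.46, -0.11, 0.09], [-0.08, -0.02, 0.02], [-0.47, -0.11, 0.09]] + [[-0.01, 0.27, 0.27], [0.0, -0.06, -0.06], [0.01, -0.24, -0.25]] + [[0.0, -0.01, 0.01], [0.11, -0.26, 0.26], [-0.02, 0.05, -0.06]]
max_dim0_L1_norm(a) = 0.98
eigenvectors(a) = [[(-0.1+0.55j),(-0.1-0.55j),-0.60+0.00j], [(-0.01+0.34j),(-0.01-0.34j),0.73+0.00j], [(-0.76+0j),(-0.76-0j),(-0.31+0j)]]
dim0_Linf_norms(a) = [0.49, 0.34, 0.37]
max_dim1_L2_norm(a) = 0.61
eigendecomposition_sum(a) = [[(-0.15+0.12j), -0.05+0.15j, 0.18+0.11j], [(-0.08+0.09j), -0.02+0.09j, 0.12+0.05j], [(-0.21-0.17j), -0.21-0.03j, (-0.11+0.27j)]] + [[(-0.15-0.12j), -0.05-0.15j, (0.18-0.11j)], [-0.08-0.09j, (-0.02-0.09j), 0.12-0.05j], [(-0.21+0.17j), -0.21+0.03j, (-0.11-0.27j)]] + [[(-0.15-0j), (0.25+0j), 0.02+0.00j], [0.19+0.00j, -0.31-0.00j, (-0.02-0j)], [(-0.08-0j), 0.13+0.00j, (0.01+0j)]]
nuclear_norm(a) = 1.61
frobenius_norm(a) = 0.95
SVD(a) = [[-0.69,-0.73,0.04],[-0.12,0.17,0.98],[-0.72,0.67,-0.21]] @ diag([0.6930431241034265, 0.5230461072071138, 0.3897614627800537]) @ [[0.96,0.22,-0.19], [0.02,-0.70,-0.71], [0.29,-0.68,0.68]]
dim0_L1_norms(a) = [0.98, 0.79, 0.79]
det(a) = -0.14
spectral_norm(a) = 0.69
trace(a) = -1.01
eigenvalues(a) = [(-0.28+0.48j), (-0.28-0.48j), (-0.45+0j)]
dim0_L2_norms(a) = [0.67, 0.48, 0.47]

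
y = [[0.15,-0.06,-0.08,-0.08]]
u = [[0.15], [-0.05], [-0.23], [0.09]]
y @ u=[[0.04]]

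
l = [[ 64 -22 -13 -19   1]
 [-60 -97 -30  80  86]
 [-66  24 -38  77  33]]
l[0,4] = 1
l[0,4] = 1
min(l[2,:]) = -66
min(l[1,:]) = -97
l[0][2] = -13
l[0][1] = -22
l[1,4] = 86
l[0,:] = [64, -22, -13, -19, 1]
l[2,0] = -66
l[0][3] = -19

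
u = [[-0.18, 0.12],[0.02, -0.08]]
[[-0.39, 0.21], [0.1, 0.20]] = u @ [[1.62, -3.36], [-0.79, -3.28]]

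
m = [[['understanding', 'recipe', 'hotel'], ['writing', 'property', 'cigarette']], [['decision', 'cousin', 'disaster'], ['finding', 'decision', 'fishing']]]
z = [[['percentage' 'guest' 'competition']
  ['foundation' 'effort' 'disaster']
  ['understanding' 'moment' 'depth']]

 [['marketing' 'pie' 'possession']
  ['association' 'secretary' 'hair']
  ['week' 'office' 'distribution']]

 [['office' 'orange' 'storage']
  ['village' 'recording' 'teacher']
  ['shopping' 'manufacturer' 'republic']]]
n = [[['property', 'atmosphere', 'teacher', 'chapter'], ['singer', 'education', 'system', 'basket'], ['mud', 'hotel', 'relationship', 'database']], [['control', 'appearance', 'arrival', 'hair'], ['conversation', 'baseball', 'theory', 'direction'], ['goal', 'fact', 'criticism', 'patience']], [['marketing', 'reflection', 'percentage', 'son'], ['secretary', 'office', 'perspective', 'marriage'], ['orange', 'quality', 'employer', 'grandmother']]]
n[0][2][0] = 'mud'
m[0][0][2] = 'hotel'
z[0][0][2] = 'competition'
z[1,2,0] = 'week'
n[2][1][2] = 'perspective'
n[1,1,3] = 'direction'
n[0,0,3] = 'chapter'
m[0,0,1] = 'recipe'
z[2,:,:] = [['office', 'orange', 'storage'], ['village', 'recording', 'teacher'], ['shopping', 'manufacturer', 'republic']]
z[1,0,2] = 'possession'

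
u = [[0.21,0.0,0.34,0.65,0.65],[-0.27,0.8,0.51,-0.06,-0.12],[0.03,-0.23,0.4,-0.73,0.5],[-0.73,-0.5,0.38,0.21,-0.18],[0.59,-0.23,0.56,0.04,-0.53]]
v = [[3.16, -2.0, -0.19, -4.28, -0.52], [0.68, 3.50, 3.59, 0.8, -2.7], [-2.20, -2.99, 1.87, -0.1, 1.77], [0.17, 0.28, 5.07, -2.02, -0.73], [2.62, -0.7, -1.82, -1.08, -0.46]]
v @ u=[[4.02, 0.7, -1.94, 1.39, 3.24], [-2.87, 2.2, 2.24, -2.33, 3.1], [1.52, -3.18, -0.57, -2.57, -1.06], [1.16, 0.24, 1.05, -4.06, 3.36], [1.20, 0.50, -0.86, 2.83, 1.32]]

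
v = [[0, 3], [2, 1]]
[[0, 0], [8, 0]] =v@[[4, 0], [0, 0]]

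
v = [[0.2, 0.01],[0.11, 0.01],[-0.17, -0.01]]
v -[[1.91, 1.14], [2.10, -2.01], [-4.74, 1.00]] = [[-1.71,-1.13], [-1.99,2.02], [4.57,-1.01]]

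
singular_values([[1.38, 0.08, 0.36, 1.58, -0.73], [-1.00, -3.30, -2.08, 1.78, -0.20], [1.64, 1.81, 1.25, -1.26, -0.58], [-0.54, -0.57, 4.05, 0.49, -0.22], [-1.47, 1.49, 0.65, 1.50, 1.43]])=[5.53, 3.98, 3.03, 2.2, 0.0]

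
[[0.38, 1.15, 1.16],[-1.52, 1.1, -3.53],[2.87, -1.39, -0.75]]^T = [[0.38, -1.52, 2.87], [1.15, 1.1, -1.39], [1.16, -3.53, -0.75]]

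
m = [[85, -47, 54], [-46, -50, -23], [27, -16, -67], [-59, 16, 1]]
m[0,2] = 54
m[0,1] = -47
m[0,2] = 54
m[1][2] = -23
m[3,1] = 16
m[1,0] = -46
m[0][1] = -47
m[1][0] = -46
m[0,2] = 54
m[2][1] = -16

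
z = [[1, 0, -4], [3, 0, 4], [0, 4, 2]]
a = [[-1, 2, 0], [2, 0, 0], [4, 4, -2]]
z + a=[[0, 2, -4], [5, 0, 4], [4, 8, 0]]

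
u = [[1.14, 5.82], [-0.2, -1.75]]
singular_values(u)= [6.19, 0.13]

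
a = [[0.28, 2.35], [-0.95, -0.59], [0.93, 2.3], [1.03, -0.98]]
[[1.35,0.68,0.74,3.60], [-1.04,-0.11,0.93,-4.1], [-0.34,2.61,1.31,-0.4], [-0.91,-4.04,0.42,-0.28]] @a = [[4.13, 0.95], [-3.54, 3.78], [-1.77, 1.07], [3.69, 1.49]]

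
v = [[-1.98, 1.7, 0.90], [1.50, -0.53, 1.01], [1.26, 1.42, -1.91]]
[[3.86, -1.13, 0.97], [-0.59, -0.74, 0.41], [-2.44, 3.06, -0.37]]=v @ [[-0.93, 0.37, 0.06], [0.60, 0.35, 0.37], [1.11, -1.10, 0.51]]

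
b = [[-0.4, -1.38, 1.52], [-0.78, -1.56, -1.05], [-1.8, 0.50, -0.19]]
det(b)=-7.593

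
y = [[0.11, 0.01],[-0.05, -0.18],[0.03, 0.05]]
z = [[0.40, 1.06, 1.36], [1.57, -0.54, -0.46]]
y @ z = [[0.06, 0.11, 0.15], [-0.30, 0.04, 0.01], [0.09, 0.0, 0.02]]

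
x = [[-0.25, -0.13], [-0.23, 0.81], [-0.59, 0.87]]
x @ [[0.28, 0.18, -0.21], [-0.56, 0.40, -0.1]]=[[0.0,-0.10,0.07], [-0.52,0.28,-0.03], [-0.65,0.24,0.04]]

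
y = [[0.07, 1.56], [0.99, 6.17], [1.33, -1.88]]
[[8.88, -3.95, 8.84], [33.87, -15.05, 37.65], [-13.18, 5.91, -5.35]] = y @ [[-1.75, 0.81, 3.75], [5.77, -2.57, 5.50]]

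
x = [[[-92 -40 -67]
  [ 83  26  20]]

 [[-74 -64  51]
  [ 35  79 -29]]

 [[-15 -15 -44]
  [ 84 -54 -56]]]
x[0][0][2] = -67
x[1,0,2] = 51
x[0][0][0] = -92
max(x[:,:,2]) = 51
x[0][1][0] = 83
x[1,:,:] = [[-74, -64, 51], [35, 79, -29]]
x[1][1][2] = -29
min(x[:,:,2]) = -67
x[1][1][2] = -29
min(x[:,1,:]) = -56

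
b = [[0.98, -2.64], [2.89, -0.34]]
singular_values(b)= [3.46, 2.11]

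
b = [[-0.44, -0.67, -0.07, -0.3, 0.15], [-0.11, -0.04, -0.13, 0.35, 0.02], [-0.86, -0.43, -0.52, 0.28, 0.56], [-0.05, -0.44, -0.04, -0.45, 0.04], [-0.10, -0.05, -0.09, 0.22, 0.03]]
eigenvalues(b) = [(-0.86+0j), (-0.16+0.33j), (-0.16-0.33j), (-0.24+0j), 0j]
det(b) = 0.00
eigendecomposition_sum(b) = [[-0.45-0.00j, (-0.42+0j), -0.19-0.00j, (0.06+0j), (0.2-0j)], [-0.10-0.00j, (-0.09+0j), (-0.04-0j), 0.01+0.00j, (0.05-0j)], [-0.91-0.00j, -0.86+0.00j, -0.39-0.00j, 0.11+0.00j, 0.41-0.00j], [-0.24-0.00j, (-0.23+0j), -0.10-0.00j, (0.03+0j), 0.11-0.00j], [(-0.09-0j), (-0.08+0j), (-0.04-0j), (0.01+0j), 0.04-0.00j]] + [[0.02+0.09j, -0.12-0.11j, (0.06-0.01j), (-0.19-0.06j), (-0.03-0.06j)], [(0.03-0.08j), 0.04+0.15j, (-0.05-0.02j), (0.12+0.15j), (-0.01+0.06j)], [-0.08-0.06j, 0.19+0.00j, (-0.04+0.05j), (0.21-0.1j), 0.07+0.03j], [(0.04+0.07j), (-0.12-0.05j), 0.04-0.02j, (-0.17+0j), -0.04-0.04j], [0.02-0.05j, 0.02+0.09j, (-0.03-0.01j), (0.07+0.09j), -0.01+0.04j]] + [[0.02-0.09j, (-0.12+0.11j), (0.06+0.01j), (-0.19+0.06j), -0.03+0.06j], [0.03+0.08j, (0.04-0.15j), -0.05+0.02j, 0.12-0.15j, -0.01-0.06j], [(-0.08+0.06j), (0.19-0j), -0.04-0.05j, 0.21+0.10j, (0.07-0.03j)], [(0.04-0.07j), (-0.12+0.05j), 0.04+0.02j, -0.17-0.00j, -0.04+0.04j], [0.02+0.05j, 0.02-0.09j, (-0.03+0.01j), 0.07-0.09j, (-0.01-0.04j)]] + [[(-0.03+0j), (-0.01+0j), 0.01-0.00j, 0.03+0.00j, -0.00-0.00j], [-0.08+0.00j, -0.02+0.00j, 0.02-0.00j, (0.1+0j), -0.00-0.00j], [(0.22-0j), 0.06-0.00j, -0.04+0.00j, -0.26-0.00j, (0.01+0j)], [(0.12-0j), (0.03-0j), (-0.02+0j), (-0.14-0j), 0.00+0.00j], [(-0.05+0j), (-0.01+0j), (0.01-0j), 0.06+0.00j, -0.00-0.00j]] + [[-0.00+0.00j, -0.00-0.00j, -0.00-0.00j, -0j, -0j], [-0j, 0j, 0j, -0.00+0.00j, (-0+0j)], [(-0+0j), (-0-0j), (-0-0j), -0j, -0j], [-0.00+0.00j, (-0-0j), (-0-0j), 0.00-0.00j, 0.00-0.00j], [-0.00+0.00j, (-0-0j), (-0-0j), -0j, -0j]]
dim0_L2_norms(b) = [0.98, 0.91, 0.55, 0.74, 0.58]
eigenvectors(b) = [[0.43+0.00j, -0.36-0.32j, (-0.36+0.32j), (-0.1+0j), 0.40+0.00j], [(0.09+0j), 0.11+0.44j, 0.11-0.44j, (-0.3+0j), (-0.24+0j)], [(0.87+0j), (0.56+0j), 0.56-0.00j, 0.81+0.00j, 0.45+0.00j], [0.23+0.00j, (-0.37-0.16j), -0.37+0.16j, (0.45+0j), (0.22+0j)], [(0.08+0j), (0.07+0.26j), (0.07-0.26j), -0.19+0.00j, 0.73+0.00j]]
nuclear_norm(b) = 2.70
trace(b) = -1.42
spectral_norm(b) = 1.45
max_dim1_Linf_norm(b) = 0.86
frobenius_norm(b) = 1.72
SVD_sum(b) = [[-0.48, -0.39, -0.25, 0.03, 0.28], [-0.11, -0.09, -0.06, 0.01, 0.06], [-0.8, -0.65, -0.41, 0.05, 0.46], [-0.19, -0.15, -0.10, 0.01, 0.11], [-0.10, -0.08, -0.05, 0.01, 0.05]] + [[0.07, -0.23, 0.11, -0.38, -0.07], [-0.05, 0.15, -0.07, 0.26, 0.05], [-0.05, 0.17, -0.08, 0.28, 0.05], [0.08, -0.27, 0.13, -0.45, -0.08], [-0.03, 0.1, -0.05, 0.16, 0.03]] + [[0.01, -0.06, 0.02, 0.05, -0.05], [0.02, -0.1, 0.03, 0.09, -0.09], [-0.01, 0.06, -0.02, -0.05, 0.05], [-0.0, 0.01, -0.00, -0.00, 0.01], [0.01, -0.06, 0.02, 0.06, -0.06]] + [[-0.04, 0.01, 0.05, 0.0, -0.01], [0.02, -0.01, -0.03, -0.0, 0.0], [0.01, -0.00, -0.01, -0.00, 0.0], [0.06, -0.02, -0.07, -0.00, 0.01], [0.01, -0.0, -0.01, -0.0, 0.00]] + [[-0.00, 0.00, -0.00, -0.0, -0.00], [-0.0, 0.00, -0.00, -0.00, -0.00], [-0.0, 0.0, -0.00, -0.0, -0.0], [0.00, -0.0, 0.0, 0.00, 0.00], [0.00, -0.0, 0.0, 0.00, 0.0]]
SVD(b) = [[-0.5, -0.53, -0.41, 0.55, -0.04],[-0.11, 0.35, -0.70, -0.32, -0.52],[-0.83, 0.39, 0.38, -0.09, -0.02],[-0.2, -0.63, 0.04, -0.75, 0.02],[-0.1, 0.22, -0.44, -0.15, 0.85]] @ diag([1.4527224164644787, 0.8891238578155471, 0.23643821566341436, 0.12307646577552538, 0.0023451888861428156]) @ [[0.67, 0.54, 0.34, -0.04, -0.38],[-0.15, 0.49, -0.23, 0.81, 0.14],[-0.13, 0.61, -0.18, -0.54, 0.54],[-0.6, 0.19, 0.77, 0.01, -0.09],[0.4, -0.24, 0.45, 0.22, 0.73]]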